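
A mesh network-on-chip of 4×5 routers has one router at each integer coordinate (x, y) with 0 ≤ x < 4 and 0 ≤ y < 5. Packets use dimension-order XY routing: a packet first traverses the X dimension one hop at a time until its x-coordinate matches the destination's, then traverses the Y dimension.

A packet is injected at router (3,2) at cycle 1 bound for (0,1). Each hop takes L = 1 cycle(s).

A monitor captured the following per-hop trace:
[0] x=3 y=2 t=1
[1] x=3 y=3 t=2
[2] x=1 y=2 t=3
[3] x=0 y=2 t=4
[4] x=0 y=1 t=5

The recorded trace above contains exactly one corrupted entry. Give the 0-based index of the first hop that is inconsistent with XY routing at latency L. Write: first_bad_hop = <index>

hop 1: step (+0,+1), +1 cyc — BAD: Y-move but x=3≠0

first_bad_hop = 1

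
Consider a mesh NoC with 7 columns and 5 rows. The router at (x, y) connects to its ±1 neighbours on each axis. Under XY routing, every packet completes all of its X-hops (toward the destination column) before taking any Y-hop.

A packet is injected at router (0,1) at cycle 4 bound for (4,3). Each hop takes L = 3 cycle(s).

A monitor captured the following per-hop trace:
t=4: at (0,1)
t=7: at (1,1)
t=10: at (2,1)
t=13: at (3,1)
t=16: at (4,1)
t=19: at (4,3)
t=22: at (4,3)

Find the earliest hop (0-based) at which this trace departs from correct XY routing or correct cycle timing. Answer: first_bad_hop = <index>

hop 1: step (+1,+0), +3 cyc — ok
hop 2: step (+1,+0), +3 cyc — ok
hop 3: step (+1,+0), +3 cyc — ok
hop 4: step (+1,+0), +3 cyc — ok
hop 5: step (+0,+2), +3 cyc — BAD: non-unit step

first_bad_hop = 5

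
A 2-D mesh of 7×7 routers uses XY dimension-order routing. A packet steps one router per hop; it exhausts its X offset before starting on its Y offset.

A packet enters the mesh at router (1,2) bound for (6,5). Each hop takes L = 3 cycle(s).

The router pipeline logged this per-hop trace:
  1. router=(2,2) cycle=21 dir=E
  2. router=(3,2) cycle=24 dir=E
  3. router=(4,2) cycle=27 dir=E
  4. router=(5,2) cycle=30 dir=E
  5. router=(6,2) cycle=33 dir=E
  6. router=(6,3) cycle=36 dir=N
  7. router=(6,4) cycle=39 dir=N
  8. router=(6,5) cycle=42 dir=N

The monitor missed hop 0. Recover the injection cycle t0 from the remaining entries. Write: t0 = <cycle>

t0 = 18

cyc[1] = 21 and cyc[k] = t0 + k·L for every k.
So t0 = 21 − 1·3 = 18.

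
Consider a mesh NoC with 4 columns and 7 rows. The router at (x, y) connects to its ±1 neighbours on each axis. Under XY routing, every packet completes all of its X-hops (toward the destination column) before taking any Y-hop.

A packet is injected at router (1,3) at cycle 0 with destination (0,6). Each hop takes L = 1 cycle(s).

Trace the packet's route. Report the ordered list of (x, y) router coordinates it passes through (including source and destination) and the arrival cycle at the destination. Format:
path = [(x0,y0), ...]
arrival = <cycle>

path = [(1,3), (0,3), (0,4), (0,5), (0,6)]
arrival = 4

hop 0: (1,3) @ cyc 0
hop 1: (0,3) @ cyc 1  [W]
hop 2: (0,4) @ cyc 2  [N]
hop 3: (0,5) @ cyc 3  [N]
hop 4: (0,6) @ cyc 4  [N]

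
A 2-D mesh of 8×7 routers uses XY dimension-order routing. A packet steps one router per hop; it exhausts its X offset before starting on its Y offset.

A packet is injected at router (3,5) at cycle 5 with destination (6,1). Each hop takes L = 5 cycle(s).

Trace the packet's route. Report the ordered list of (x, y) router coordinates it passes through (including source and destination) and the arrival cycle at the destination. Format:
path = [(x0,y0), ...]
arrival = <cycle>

path = [(3,5), (4,5), (5,5), (6,5), (6,4), (6,3), (6,2), (6,1)]
arrival = 40

hop 0: (3,5) @ cyc 5
hop 1: (4,5) @ cyc 10  [E]
hop 2: (5,5) @ cyc 15  [E]
hop 3: (6,5) @ cyc 20  [E]
hop 4: (6,4) @ cyc 25  [S]
hop 5: (6,3) @ cyc 30  [S]
hop 6: (6,2) @ cyc 35  [S]
hop 7: (6,1) @ cyc 40  [S]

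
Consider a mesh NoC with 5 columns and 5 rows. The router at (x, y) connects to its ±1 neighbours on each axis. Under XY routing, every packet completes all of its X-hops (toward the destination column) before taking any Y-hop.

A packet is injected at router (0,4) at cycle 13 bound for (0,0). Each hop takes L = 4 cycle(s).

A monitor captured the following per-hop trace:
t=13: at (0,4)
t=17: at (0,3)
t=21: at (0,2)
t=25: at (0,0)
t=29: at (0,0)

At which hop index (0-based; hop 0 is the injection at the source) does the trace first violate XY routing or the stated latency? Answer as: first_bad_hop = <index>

  1: Δx=+0 Δy=-1 Δt=4 [ok]
  2: Δx=+0 Δy=-1 Δt=4 [ok]
  3: Δx=+0 Δy=-2 Δt=4 [BAD: non-unit step]

first_bad_hop = 3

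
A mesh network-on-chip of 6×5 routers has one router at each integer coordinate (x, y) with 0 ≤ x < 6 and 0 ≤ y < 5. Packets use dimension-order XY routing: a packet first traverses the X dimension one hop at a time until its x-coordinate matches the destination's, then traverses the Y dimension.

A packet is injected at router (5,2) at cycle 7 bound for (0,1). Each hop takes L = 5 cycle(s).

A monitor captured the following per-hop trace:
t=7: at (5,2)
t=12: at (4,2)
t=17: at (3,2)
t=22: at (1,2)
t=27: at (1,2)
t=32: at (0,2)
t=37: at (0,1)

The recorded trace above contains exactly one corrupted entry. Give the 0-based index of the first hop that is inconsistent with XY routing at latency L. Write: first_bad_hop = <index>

first_bad_hop = 3

hop 1: step (-1,+0), +5 cyc — ok
hop 2: step (-1,+0), +5 cyc — ok
hop 3: step (-2,+0), +5 cyc — BAD: non-unit step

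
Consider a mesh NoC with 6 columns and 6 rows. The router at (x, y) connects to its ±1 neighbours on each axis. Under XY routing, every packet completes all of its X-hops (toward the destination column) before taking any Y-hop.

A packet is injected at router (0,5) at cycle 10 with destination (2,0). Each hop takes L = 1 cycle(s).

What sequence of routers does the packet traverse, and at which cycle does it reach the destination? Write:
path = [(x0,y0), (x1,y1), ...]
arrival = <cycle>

path = [(0,5), (1,5), (2,5), (2,4), (2,3), (2,2), (2,1), (2,0)]
arrival = 17

#0 — 0,5 | c10
#1 — 1,5 | c11 | E
#2 — 2,5 | c12 | E
#3 — 2,4 | c13 | S
#4 — 2,3 | c14 | S
#5 — 2,2 | c15 | S
#6 — 2,1 | c16 | S
#7 — 2,0 | c17 | S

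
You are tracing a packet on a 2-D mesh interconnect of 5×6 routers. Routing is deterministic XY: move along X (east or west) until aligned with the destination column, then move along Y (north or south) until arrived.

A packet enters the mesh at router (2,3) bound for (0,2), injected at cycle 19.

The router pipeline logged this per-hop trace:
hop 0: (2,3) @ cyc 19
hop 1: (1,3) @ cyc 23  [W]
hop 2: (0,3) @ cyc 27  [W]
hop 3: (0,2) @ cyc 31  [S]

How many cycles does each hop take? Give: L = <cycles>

From hop 0 (19) to hop 1 (23): +4 cycles.
One hop costs L cycles, so L = 4.

L = 4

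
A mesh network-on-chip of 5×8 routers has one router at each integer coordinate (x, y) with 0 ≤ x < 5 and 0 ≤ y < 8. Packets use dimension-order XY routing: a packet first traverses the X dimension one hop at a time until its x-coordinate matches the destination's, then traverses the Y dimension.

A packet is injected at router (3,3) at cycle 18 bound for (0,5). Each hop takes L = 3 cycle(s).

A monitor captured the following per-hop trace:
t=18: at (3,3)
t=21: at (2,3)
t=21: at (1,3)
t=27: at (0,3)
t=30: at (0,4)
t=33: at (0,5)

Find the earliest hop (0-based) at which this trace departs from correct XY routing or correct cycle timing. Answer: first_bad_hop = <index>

check 1→ d=(-1,0) cyc+3: ok
check 2→ d=(-1,0) cyc+0: BAD: Δcyc=0≠L

first_bad_hop = 2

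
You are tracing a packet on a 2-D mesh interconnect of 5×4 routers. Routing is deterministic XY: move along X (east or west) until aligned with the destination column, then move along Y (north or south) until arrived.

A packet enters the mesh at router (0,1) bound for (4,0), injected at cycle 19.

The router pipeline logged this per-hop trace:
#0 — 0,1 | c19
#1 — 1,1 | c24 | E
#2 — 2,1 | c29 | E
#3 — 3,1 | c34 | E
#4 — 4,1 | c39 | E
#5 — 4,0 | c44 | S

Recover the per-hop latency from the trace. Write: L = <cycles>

cyc[1] − cyc[0] = 24 − 19 = 5.
That increment is L by definition: L = 5.

L = 5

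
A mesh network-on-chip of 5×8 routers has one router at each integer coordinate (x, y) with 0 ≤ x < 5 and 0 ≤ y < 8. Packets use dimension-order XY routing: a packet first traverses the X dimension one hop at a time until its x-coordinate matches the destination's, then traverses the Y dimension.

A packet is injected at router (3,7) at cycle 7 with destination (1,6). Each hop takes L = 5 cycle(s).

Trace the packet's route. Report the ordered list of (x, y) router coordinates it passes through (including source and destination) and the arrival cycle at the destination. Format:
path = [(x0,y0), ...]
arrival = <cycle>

path = [(3,7), (2,7), (1,7), (1,6)]
arrival = 22

src (3,7)  cyc=7
W→(2,7)  cyc=12
W→(1,7)  cyc=17
S→(1,6)  cyc=22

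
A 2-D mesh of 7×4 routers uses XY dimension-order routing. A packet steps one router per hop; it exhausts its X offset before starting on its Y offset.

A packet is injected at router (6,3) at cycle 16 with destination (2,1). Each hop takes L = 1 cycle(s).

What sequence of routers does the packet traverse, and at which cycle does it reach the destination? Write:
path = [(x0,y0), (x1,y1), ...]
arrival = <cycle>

path = [(6,3), (5,3), (4,3), (3,3), (2,3), (2,2), (2,1)]
arrival = 22

src (6,3)  cyc=16
W→(5,3)  cyc=17
W→(4,3)  cyc=18
W→(3,3)  cyc=19
W→(2,3)  cyc=20
S→(2,2)  cyc=21
S→(2,1)  cyc=22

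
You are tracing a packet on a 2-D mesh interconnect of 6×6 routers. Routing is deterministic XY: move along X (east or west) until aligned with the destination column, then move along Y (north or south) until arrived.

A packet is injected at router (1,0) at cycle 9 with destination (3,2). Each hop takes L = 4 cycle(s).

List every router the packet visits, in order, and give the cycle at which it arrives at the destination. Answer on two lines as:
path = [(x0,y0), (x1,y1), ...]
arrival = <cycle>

t=9: at (1,0)
t=13: at (2,0) after E
t=17: at (3,0) after E
t=21: at (3,1) after N
t=25: at (3,2) after N

path = [(1,0), (2,0), (3,0), (3,1), (3,2)]
arrival = 25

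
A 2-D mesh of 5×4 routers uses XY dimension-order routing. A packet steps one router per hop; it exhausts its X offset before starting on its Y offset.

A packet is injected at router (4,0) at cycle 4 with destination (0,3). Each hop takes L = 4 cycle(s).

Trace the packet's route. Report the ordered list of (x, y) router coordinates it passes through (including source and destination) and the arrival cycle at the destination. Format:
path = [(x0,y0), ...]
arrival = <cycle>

#0 — 4,0 | c4
#1 — 3,0 | c8 | W
#2 — 2,0 | c12 | W
#3 — 1,0 | c16 | W
#4 — 0,0 | c20 | W
#5 — 0,1 | c24 | N
#6 — 0,2 | c28 | N
#7 — 0,3 | c32 | N

path = [(4,0), (3,0), (2,0), (1,0), (0,0), (0,1), (0,2), (0,3)]
arrival = 32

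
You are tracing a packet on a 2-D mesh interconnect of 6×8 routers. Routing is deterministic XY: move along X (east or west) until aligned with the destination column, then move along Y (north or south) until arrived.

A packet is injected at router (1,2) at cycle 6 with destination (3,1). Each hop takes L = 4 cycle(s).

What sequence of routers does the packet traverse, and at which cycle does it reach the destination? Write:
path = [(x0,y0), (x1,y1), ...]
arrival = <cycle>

path = [(1,2), (2,2), (3,2), (3,1)]
arrival = 18

t=6: at (1,2)
t=10: at (2,2) after E
t=14: at (3,2) after E
t=18: at (3,1) after S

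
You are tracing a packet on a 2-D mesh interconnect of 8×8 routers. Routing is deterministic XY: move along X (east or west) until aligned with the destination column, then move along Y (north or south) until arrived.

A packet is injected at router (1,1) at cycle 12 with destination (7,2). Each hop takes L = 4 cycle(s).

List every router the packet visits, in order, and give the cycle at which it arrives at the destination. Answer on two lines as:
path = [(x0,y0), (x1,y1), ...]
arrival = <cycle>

src (1,1)  cyc=12
E→(2,1)  cyc=16
E→(3,1)  cyc=20
E→(4,1)  cyc=24
E→(5,1)  cyc=28
E→(6,1)  cyc=32
E→(7,1)  cyc=36
N→(7,2)  cyc=40

path = [(1,1), (2,1), (3,1), (4,1), (5,1), (6,1), (7,1), (7,2)]
arrival = 40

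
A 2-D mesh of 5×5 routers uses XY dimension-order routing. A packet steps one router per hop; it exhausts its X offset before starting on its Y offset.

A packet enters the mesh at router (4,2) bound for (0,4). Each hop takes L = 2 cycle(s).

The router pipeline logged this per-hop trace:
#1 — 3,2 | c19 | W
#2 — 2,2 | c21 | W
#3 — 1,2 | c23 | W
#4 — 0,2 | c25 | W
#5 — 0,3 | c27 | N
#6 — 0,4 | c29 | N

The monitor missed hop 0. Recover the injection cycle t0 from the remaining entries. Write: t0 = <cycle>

Hop 1 reached at cycle 19; hop k is at t0 + k·L.
t0 = cyc[1] − L = 19 − 2 = 17.

t0 = 17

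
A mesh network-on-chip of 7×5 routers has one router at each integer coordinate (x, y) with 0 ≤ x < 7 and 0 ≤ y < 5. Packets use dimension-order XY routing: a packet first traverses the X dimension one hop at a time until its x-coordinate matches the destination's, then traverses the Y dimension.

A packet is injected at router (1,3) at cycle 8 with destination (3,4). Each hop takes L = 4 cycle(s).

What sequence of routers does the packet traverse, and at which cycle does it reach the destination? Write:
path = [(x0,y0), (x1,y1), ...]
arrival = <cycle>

path = [(1,3), (2,3), (3,3), (3,4)]
arrival = 20

[0] x=1 y=3 t=8
[1] x=2 y=3 t=12 →E
[2] x=3 y=3 t=16 →E
[3] x=3 y=4 t=20 →N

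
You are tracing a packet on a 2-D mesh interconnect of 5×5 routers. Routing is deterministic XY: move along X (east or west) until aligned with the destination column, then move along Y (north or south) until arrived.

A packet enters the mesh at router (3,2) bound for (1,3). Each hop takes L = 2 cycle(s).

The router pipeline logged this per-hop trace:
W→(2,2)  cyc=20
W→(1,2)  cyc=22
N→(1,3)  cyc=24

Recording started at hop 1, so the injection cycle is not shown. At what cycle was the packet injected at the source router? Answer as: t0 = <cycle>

The first recorded entry is hop 1 at cycle 20.
t0 = cyc[1] − L = 20 − 2 = 18.

t0 = 18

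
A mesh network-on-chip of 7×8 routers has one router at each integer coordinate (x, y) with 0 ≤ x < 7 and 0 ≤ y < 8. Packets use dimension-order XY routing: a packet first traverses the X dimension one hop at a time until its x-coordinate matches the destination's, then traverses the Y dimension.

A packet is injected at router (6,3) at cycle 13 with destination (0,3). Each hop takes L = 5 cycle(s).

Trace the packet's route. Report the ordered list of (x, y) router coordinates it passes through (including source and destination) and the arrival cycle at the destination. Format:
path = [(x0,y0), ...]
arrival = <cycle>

src (6,3)  cyc=13
W→(5,3)  cyc=18
W→(4,3)  cyc=23
W→(3,3)  cyc=28
W→(2,3)  cyc=33
W→(1,3)  cyc=38
W→(0,3)  cyc=43

path = [(6,3), (5,3), (4,3), (3,3), (2,3), (1,3), (0,3)]
arrival = 43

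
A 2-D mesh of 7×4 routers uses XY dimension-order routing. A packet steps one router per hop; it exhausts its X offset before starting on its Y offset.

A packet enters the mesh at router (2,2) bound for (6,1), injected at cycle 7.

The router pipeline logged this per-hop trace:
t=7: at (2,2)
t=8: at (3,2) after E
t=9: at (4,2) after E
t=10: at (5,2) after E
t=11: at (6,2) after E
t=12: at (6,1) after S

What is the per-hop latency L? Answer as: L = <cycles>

L = 1

cyc[1] − cyc[0] = 8 − 7 = 1.
Per-hop latency L = Δcyc = 1.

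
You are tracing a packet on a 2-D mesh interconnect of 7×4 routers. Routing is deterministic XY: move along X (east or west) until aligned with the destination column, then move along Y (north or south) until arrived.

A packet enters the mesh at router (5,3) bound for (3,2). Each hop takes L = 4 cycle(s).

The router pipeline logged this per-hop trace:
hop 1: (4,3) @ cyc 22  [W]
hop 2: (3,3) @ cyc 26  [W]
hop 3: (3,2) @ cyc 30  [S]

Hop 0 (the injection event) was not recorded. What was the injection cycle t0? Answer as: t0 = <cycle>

At hop 1 the cycle is 22; in general cyc_k = t0 + kL.
Subtract one hop: t0 = 22 − 4 = 18.

t0 = 18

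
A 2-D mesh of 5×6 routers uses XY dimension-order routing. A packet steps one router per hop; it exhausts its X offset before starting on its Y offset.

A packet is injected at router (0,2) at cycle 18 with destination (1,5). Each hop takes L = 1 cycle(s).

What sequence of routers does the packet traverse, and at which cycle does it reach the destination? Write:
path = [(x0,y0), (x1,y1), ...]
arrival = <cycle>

path = [(0,2), (1,2), (1,3), (1,4), (1,5)]
arrival = 22

src (0,2)  cyc=18
E→(1,2)  cyc=19
N→(1,3)  cyc=20
N→(1,4)  cyc=21
N→(1,5)  cyc=22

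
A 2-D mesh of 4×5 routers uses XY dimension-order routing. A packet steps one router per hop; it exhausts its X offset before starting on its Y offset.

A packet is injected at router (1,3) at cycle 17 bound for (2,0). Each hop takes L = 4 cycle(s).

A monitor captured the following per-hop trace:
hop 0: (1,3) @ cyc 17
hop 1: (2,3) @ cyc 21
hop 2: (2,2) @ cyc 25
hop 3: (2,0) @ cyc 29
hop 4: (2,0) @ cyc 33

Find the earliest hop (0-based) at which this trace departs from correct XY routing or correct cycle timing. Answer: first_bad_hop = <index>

hop 1: step (+1,+0), +4 cyc — ok
hop 2: step (+0,-1), +4 cyc — ok
hop 3: step (+0,-2), +4 cyc — BAD: non-unit step

first_bad_hop = 3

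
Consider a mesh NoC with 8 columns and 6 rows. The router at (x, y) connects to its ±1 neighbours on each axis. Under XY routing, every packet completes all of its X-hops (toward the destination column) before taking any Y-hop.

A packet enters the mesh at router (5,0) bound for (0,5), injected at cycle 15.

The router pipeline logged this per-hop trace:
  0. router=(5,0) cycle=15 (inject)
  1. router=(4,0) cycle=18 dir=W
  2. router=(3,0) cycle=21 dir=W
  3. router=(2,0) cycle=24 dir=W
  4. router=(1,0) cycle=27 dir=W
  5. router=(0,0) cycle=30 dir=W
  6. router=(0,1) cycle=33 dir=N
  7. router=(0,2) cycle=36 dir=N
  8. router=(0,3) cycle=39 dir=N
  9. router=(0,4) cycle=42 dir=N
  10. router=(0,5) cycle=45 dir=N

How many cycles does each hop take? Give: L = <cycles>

cyc[1] − cyc[0] = 18 − 15 = 3.
Per-hop latency L = Δcyc = 3.

L = 3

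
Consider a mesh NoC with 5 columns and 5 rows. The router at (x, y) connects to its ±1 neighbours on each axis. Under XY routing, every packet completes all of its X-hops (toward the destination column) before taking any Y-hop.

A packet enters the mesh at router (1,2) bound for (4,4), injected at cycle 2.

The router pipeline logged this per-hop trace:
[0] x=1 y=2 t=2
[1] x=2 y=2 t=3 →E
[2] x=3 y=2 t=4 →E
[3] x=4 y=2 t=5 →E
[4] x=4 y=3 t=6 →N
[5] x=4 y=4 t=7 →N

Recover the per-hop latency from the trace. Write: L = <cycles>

From hop 0 (2) to hop 1 (3): +1 cycles.
One hop costs L cycles, so L = 1.

L = 1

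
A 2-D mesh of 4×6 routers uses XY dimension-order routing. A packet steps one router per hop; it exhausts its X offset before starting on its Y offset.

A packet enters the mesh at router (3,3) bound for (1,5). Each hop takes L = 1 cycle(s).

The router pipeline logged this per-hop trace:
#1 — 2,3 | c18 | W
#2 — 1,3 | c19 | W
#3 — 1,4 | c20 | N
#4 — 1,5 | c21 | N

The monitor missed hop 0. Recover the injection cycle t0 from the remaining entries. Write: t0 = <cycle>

The first recorded entry is hop 1 at cycle 18.
Therefore t0 = 18 − L = 17.

t0 = 17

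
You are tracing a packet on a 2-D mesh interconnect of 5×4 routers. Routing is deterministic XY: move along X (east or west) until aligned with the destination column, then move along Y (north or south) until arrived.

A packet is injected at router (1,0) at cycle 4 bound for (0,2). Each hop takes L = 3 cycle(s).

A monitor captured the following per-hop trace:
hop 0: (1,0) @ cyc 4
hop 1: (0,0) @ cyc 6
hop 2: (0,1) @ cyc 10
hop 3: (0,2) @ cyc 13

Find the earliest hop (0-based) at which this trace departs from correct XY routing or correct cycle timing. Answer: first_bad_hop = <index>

first_bad_hop = 1

[1] (-1,+0) / 2c ⇒ BAD: Δcyc=2≠L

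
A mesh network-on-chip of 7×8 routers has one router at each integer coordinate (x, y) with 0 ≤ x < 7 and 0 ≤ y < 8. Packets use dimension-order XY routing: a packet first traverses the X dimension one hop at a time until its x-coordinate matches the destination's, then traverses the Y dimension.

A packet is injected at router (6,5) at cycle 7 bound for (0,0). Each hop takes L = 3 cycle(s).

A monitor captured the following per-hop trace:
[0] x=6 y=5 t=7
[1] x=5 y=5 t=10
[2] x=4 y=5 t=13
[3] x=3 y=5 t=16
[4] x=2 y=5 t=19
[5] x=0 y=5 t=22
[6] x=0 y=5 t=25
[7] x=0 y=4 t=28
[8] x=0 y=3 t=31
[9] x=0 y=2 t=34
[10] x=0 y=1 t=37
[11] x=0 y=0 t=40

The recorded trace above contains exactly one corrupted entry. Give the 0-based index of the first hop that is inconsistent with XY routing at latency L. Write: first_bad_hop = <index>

first_bad_hop = 5

check 1→ d=(-1,0) cyc+3: ok
check 2→ d=(-1,0) cyc+3: ok
check 3→ d=(-1,0) cyc+3: ok
check 4→ d=(-1,0) cyc+3: ok
check 5→ d=(-2,0) cyc+3: BAD: non-unit step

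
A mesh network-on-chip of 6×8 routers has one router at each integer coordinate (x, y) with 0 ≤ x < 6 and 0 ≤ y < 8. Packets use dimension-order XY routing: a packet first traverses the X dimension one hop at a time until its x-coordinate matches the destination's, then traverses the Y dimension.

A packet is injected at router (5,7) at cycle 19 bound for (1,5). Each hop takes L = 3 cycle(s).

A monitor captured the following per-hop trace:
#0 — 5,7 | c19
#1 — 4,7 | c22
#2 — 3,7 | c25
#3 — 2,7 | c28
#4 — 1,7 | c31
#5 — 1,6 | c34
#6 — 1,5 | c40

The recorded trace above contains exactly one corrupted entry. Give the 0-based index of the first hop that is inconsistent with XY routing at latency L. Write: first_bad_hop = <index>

first_bad_hop = 6

  1: Δx=-1 Δy=+0 Δt=3 [ok]
  2: Δx=-1 Δy=+0 Δt=3 [ok]
  3: Δx=-1 Δy=+0 Δt=3 [ok]
  4: Δx=-1 Δy=+0 Δt=3 [ok]
  5: Δx=+0 Δy=-1 Δt=3 [ok]
  6: Δx=+0 Δy=-1 Δt=6 [BAD: Δcyc=6≠L]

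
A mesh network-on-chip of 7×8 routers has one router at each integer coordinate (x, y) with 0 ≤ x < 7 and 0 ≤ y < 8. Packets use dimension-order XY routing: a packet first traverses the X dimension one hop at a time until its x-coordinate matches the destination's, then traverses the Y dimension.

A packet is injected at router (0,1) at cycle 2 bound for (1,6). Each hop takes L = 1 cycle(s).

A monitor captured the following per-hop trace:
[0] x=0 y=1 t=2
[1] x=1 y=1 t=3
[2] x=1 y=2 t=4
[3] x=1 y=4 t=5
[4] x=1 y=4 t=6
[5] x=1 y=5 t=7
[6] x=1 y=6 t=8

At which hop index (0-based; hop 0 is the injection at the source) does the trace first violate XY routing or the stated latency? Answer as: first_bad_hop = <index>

first_bad_hop = 3

[1] (+1,+0) / 1c ⇒ ok
[2] (+0,+1) / 1c ⇒ ok
[3] (+0,+2) / 1c ⇒ BAD: non-unit step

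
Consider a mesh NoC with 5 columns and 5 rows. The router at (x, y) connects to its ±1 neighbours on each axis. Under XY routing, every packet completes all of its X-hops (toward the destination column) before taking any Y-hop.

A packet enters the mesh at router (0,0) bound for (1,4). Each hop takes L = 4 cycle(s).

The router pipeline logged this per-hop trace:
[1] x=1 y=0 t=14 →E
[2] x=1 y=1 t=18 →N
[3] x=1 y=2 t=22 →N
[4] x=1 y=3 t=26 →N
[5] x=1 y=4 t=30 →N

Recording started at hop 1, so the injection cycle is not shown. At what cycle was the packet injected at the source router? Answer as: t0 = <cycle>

The first recorded entry is hop 1 at cycle 14.
t0 = cyc[1] − L = 14 − 4 = 10.

t0 = 10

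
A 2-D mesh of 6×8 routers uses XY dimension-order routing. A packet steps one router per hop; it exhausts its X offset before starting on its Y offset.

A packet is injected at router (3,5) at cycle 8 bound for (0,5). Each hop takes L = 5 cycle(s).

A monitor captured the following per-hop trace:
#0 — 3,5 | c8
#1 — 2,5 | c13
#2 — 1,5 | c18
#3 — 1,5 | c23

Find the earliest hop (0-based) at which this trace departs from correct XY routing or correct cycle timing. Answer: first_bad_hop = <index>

first_bad_hop = 3

hop 1: step (-1,+0), +5 cyc — ok
hop 2: step (-1,+0), +5 cyc — ok
hop 3: step (+0,+0), +5 cyc — BAD: non-unit step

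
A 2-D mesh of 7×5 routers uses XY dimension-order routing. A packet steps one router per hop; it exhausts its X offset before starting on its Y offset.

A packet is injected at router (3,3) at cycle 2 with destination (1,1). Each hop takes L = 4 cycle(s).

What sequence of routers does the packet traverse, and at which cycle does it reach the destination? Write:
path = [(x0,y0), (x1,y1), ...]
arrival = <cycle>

path = [(3,3), (2,3), (1,3), (1,2), (1,1)]
arrival = 18

  0. router=(3,3) cycle=2 (inject)
  1. router=(2,3) cycle=6 dir=W
  2. router=(1,3) cycle=10 dir=W
  3. router=(1,2) cycle=14 dir=S
  4. router=(1,1) cycle=18 dir=S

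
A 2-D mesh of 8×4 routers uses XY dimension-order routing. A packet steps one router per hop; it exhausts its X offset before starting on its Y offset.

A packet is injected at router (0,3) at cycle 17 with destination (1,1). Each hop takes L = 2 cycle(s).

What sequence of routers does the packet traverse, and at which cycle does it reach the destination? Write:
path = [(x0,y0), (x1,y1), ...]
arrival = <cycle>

  0. router=(0,3) cycle=17 (inject)
  1. router=(1,3) cycle=19 dir=E
  2. router=(1,2) cycle=21 dir=S
  3. router=(1,1) cycle=23 dir=S

path = [(0,3), (1,3), (1,2), (1,1)]
arrival = 23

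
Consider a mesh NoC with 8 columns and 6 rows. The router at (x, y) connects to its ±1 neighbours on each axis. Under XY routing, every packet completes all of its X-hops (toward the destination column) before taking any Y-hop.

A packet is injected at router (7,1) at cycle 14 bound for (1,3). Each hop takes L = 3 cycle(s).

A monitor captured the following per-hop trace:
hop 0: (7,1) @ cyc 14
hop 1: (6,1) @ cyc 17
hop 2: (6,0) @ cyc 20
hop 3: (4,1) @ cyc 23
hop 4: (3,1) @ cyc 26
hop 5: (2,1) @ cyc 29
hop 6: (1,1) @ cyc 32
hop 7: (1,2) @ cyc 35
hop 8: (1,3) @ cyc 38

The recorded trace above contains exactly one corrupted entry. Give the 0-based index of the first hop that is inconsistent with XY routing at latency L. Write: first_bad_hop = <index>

first_bad_hop = 2

[1] (-1,+0) / 3c ⇒ ok
[2] (+0,-1) / 3c ⇒ BAD: Y-move but x=6≠1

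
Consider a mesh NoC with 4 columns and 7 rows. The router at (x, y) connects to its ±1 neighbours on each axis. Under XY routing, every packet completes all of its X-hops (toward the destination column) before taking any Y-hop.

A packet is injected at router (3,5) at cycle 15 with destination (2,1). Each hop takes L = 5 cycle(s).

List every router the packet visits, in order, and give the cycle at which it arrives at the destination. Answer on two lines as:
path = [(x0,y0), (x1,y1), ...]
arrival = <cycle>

[0] x=3 y=5 t=15
[1] x=2 y=5 t=20 →W
[2] x=2 y=4 t=25 →S
[3] x=2 y=3 t=30 →S
[4] x=2 y=2 t=35 →S
[5] x=2 y=1 t=40 →S

path = [(3,5), (2,5), (2,4), (2,3), (2,2), (2,1)]
arrival = 40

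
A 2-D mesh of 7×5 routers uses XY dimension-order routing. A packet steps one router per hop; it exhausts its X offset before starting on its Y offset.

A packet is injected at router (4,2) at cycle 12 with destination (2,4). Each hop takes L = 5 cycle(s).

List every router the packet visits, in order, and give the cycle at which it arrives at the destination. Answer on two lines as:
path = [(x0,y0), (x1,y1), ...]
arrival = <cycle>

path = [(4,2), (3,2), (2,2), (2,3), (2,4)]
arrival = 32

  0. router=(4,2) cycle=12 (inject)
  1. router=(3,2) cycle=17 dir=W
  2. router=(2,2) cycle=22 dir=W
  3. router=(2,3) cycle=27 dir=N
  4. router=(2,4) cycle=32 dir=N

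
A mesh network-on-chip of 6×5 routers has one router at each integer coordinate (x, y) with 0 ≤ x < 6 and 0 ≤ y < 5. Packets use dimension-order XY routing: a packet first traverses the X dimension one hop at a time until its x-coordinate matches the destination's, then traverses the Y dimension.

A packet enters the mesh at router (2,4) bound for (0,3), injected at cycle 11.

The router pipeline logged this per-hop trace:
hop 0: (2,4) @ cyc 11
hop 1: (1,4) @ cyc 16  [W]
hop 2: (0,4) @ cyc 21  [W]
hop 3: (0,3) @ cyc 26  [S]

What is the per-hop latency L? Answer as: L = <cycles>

cyc[1] − cyc[0] = 16 − 11 = 5.
Per-hop latency L = Δcyc = 5.

L = 5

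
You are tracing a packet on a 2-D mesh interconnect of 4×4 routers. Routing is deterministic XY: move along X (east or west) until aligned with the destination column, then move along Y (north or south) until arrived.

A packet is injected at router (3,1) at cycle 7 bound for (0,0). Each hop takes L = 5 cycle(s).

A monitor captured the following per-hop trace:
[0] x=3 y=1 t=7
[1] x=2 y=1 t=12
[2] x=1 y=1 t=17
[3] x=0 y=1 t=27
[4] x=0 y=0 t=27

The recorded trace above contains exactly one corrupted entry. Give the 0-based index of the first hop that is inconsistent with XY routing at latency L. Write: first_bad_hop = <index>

first_bad_hop = 3

check 1→ d=(-1,0) cyc+5: ok
check 2→ d=(-1,0) cyc+5: ok
check 3→ d=(-1,0) cyc+10: BAD: Δcyc=10≠L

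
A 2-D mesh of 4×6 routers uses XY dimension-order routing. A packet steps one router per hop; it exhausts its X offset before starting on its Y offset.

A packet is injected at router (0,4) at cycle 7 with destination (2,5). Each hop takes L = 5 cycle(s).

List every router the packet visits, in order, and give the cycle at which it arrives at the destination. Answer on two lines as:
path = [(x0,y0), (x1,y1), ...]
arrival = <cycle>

[0] x=0 y=4 t=7
[1] x=1 y=4 t=12 →E
[2] x=2 y=4 t=17 →E
[3] x=2 y=5 t=22 →N

path = [(0,4), (1,4), (2,4), (2,5)]
arrival = 22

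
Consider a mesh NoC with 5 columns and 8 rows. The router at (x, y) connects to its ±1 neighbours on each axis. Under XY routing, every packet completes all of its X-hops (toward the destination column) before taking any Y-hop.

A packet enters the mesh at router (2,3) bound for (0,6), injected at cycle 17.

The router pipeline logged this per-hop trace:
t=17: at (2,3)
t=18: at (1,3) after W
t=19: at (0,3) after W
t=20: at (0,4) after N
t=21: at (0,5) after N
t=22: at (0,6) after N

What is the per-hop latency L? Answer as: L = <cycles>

Between hops 0 and 1 the cycle counter advances 18 − 17 = 1.
Each hop adds L, hence L = 1.

L = 1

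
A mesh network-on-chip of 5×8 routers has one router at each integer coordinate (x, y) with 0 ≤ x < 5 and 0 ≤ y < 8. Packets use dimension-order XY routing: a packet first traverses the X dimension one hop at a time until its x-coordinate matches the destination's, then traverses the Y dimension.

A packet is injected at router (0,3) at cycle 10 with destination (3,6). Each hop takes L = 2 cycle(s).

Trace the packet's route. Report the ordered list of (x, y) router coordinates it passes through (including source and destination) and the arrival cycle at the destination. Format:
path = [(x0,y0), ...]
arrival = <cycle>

path = [(0,3), (1,3), (2,3), (3,3), (3,4), (3,5), (3,6)]
arrival = 22

[0] x=0 y=3 t=10
[1] x=1 y=3 t=12 →E
[2] x=2 y=3 t=14 →E
[3] x=3 y=3 t=16 →E
[4] x=3 y=4 t=18 →N
[5] x=3 y=5 t=20 →N
[6] x=3 y=6 t=22 →N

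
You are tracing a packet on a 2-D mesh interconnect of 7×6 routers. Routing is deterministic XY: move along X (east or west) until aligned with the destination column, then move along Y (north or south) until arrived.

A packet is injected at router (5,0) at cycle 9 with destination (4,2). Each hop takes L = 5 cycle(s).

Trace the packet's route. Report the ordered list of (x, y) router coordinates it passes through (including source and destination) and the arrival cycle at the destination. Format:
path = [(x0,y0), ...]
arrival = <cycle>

path = [(5,0), (4,0), (4,1), (4,2)]
arrival = 24

  0. router=(5,0) cycle=9 (inject)
  1. router=(4,0) cycle=14 dir=W
  2. router=(4,1) cycle=19 dir=N
  3. router=(4,2) cycle=24 dir=N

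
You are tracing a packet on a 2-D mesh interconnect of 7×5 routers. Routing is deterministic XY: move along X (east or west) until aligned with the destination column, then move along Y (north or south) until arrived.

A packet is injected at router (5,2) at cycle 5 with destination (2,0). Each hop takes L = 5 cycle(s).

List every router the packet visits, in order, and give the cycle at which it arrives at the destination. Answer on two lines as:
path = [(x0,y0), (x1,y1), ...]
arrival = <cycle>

path = [(5,2), (4,2), (3,2), (2,2), (2,1), (2,0)]
arrival = 30

t=5: at (5,2)
t=10: at (4,2) after W
t=15: at (3,2) after W
t=20: at (2,2) after W
t=25: at (2,1) after S
t=30: at (2,0) after S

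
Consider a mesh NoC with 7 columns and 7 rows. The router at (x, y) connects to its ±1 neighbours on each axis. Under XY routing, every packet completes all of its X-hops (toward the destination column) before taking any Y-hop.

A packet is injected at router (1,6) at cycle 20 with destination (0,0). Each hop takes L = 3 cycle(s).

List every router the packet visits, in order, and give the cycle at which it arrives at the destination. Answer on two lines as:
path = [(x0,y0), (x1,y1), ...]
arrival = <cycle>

t=20: at (1,6)
t=23: at (0,6) after W
t=26: at (0,5) after S
t=29: at (0,4) after S
t=32: at (0,3) after S
t=35: at (0,2) after S
t=38: at (0,1) after S
t=41: at (0,0) after S

path = [(1,6), (0,6), (0,5), (0,4), (0,3), (0,2), (0,1), (0,0)]
arrival = 41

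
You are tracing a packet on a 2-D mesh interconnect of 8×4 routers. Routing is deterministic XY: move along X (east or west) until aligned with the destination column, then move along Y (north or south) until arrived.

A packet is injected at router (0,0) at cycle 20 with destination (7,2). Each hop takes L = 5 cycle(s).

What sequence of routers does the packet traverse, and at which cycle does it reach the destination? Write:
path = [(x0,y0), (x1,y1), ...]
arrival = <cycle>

[0] x=0 y=0 t=20
[1] x=1 y=0 t=25 →E
[2] x=2 y=0 t=30 →E
[3] x=3 y=0 t=35 →E
[4] x=4 y=0 t=40 →E
[5] x=5 y=0 t=45 →E
[6] x=6 y=0 t=50 →E
[7] x=7 y=0 t=55 →E
[8] x=7 y=1 t=60 →N
[9] x=7 y=2 t=65 →N

path = [(0,0), (1,0), (2,0), (3,0), (4,0), (5,0), (6,0), (7,0), (7,1), (7,2)]
arrival = 65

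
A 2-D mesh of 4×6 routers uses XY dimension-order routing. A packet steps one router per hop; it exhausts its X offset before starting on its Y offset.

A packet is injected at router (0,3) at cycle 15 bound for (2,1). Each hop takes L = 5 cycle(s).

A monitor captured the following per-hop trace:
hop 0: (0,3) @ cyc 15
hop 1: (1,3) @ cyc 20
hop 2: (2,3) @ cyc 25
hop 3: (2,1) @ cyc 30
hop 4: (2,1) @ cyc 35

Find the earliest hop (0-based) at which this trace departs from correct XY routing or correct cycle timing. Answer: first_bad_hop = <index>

hop 1: step (+1,+0), +5 cyc — ok
hop 2: step (+1,+0), +5 cyc — ok
hop 3: step (+0,-2), +5 cyc — BAD: non-unit step

first_bad_hop = 3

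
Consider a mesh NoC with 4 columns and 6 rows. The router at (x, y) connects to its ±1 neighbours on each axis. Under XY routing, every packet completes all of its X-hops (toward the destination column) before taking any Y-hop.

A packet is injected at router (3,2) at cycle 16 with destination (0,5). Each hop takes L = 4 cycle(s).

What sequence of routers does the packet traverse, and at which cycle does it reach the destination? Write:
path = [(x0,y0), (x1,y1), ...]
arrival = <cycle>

#0 — 3,2 | c16
#1 — 2,2 | c20 | W
#2 — 1,2 | c24 | W
#3 — 0,2 | c28 | W
#4 — 0,3 | c32 | N
#5 — 0,4 | c36 | N
#6 — 0,5 | c40 | N

path = [(3,2), (2,2), (1,2), (0,2), (0,3), (0,4), (0,5)]
arrival = 40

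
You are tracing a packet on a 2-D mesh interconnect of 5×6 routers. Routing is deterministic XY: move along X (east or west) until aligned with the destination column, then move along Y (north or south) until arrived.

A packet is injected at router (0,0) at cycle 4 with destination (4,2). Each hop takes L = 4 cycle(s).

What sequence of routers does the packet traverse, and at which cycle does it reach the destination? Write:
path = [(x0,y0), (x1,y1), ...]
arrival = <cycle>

t=4: at (0,0)
t=8: at (1,0) after E
t=12: at (2,0) after E
t=16: at (3,0) after E
t=20: at (4,0) after E
t=24: at (4,1) after N
t=28: at (4,2) after N

path = [(0,0), (1,0), (2,0), (3,0), (4,0), (4,1), (4,2)]
arrival = 28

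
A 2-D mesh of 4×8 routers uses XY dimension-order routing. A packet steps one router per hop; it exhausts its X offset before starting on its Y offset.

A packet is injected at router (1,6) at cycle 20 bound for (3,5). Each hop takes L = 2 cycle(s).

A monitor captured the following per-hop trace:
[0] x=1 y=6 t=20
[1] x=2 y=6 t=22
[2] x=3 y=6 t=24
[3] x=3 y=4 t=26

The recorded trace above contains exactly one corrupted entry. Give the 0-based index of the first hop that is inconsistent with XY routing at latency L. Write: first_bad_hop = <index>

first_bad_hop = 3

  1: Δx=+1 Δy=+0 Δt=2 [ok]
  2: Δx=+1 Δy=+0 Δt=2 [ok]
  3: Δx=+0 Δy=-2 Δt=2 [BAD: non-unit step]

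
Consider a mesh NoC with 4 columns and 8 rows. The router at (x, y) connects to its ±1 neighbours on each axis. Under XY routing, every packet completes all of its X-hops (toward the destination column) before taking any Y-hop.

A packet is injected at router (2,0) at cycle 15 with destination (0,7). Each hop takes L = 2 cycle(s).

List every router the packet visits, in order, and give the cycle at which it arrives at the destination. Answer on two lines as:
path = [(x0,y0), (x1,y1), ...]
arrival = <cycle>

path = [(2,0), (1,0), (0,0), (0,1), (0,2), (0,3), (0,4), (0,5), (0,6), (0,7)]
arrival = 33

hop 0: (2,0) @ cyc 15
hop 1: (1,0) @ cyc 17  [W]
hop 2: (0,0) @ cyc 19  [W]
hop 3: (0,1) @ cyc 21  [N]
hop 4: (0,2) @ cyc 23  [N]
hop 5: (0,3) @ cyc 25  [N]
hop 6: (0,4) @ cyc 27  [N]
hop 7: (0,5) @ cyc 29  [N]
hop 8: (0,6) @ cyc 31  [N]
hop 9: (0,7) @ cyc 33  [N]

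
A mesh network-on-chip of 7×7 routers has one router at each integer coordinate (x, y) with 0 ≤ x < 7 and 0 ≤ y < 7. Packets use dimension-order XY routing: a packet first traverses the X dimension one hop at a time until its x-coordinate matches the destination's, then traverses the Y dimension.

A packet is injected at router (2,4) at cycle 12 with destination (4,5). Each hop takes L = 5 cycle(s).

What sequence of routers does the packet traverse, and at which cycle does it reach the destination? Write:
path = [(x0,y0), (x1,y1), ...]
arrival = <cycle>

path = [(2,4), (3,4), (4,4), (4,5)]
arrival = 27

#0 — 2,4 | c12
#1 — 3,4 | c17 | E
#2 — 4,4 | c22 | E
#3 — 4,5 | c27 | N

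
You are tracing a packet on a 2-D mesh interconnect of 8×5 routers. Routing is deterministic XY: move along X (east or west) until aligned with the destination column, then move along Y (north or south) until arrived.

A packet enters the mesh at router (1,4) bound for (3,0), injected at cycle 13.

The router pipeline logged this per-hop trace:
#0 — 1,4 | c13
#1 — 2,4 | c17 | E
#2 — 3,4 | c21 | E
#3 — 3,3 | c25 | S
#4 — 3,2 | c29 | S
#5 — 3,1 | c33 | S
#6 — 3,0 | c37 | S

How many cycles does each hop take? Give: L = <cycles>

L = 4

Δcyc across hop 0→1: 17 − 13 = 4.
That increment is L by definition: L = 4.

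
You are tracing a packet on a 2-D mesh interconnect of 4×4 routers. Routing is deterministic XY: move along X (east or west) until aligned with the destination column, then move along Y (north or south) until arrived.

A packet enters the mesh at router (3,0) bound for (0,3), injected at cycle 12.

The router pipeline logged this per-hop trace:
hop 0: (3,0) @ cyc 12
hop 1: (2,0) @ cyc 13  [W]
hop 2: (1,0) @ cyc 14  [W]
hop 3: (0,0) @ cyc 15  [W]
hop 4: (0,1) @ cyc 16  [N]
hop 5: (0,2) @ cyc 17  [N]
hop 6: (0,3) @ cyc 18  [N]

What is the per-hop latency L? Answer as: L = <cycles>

L = 1

From hop 0 (12) to hop 1 (13): +1 cycles.
Per-hop latency L = Δcyc = 1.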